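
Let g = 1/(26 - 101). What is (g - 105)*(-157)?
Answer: 1236532/75 ≈ 16487.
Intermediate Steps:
g = -1/75 (g = 1/(-75) = -1/75 ≈ -0.013333)
(g - 105)*(-157) = (-1/75 - 105)*(-157) = -7876/75*(-157) = 1236532/75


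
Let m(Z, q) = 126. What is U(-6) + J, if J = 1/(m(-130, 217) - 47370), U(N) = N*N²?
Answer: -10204705/47244 ≈ -216.00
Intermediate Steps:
U(N) = N³
J = -1/47244 (J = 1/(126 - 47370) = 1/(-47244) = -1/47244 ≈ -2.1167e-5)
U(-6) + J = (-6)³ - 1/47244 = -216 - 1/47244 = -10204705/47244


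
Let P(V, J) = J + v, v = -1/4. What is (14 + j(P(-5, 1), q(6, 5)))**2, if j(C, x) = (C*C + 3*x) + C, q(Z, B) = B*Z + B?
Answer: 3705625/256 ≈ 14475.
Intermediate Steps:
v = -1/4 (v = -1*1/4 = -1/4 ≈ -0.25000)
q(Z, B) = B + B*Z
P(V, J) = -1/4 + J (P(V, J) = J - 1/4 = -1/4 + J)
j(C, x) = C + C**2 + 3*x (j(C, x) = (C**2 + 3*x) + C = C + C**2 + 3*x)
(14 + j(P(-5, 1), q(6, 5)))**2 = (14 + ((-1/4 + 1) + (-1/4 + 1)**2 + 3*(5*(1 + 6))))**2 = (14 + (3/4 + (3/4)**2 + 3*(5*7)))**2 = (14 + (3/4 + 9/16 + 3*35))**2 = (14 + (3/4 + 9/16 + 105))**2 = (14 + 1701/16)**2 = (1925/16)**2 = 3705625/256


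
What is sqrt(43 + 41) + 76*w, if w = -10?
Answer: -760 + 2*sqrt(21) ≈ -750.83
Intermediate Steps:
sqrt(43 + 41) + 76*w = sqrt(43 + 41) + 76*(-10) = sqrt(84) - 760 = 2*sqrt(21) - 760 = -760 + 2*sqrt(21)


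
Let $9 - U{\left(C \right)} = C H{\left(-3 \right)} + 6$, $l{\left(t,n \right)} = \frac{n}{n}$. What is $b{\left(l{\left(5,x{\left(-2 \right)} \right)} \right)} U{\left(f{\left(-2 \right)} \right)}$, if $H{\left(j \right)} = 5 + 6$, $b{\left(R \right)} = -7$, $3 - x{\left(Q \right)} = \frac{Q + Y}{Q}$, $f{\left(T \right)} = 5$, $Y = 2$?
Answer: $364$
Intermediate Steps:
$x{\left(Q \right)} = 3 - \frac{2 + Q}{Q}$ ($x{\left(Q \right)} = 3 - \frac{Q + 2}{Q} = 3 - \frac{2 + Q}{Q}$)
$l{\left(t,n \right)} = 1$
$H{\left(j \right)} = 11$
$U{\left(C \right)} = 3 - 11 C$ ($U{\left(C \right)} = 9 - \left(C 11 + 6\right) = 9 - \left(11 C + 6\right) = 9 - \left(6 + 11 C\right) = 3 - 11 C$)
$b{\left(l{\left(5,x{\left(-2 \right)} \right)} \right)} U{\left(f{\left(-2 \right)} \right)} = - 7 \left(3 - 55\right) = \left(-7\right) \left(-52\right) = 364$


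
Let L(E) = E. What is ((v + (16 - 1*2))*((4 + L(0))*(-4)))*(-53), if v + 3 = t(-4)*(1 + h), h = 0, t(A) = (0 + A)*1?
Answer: 5936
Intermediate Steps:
t(A) = A (t(A) = A*1 = A)
v = -7 (v = -3 - 4*(1 + 0) = -3 - 4*1 = -3 - 4 = -7)
((v + (16 - 1*2))*((4 + L(0))*(-4)))*(-53) = ((-7 + (16 - 1*2))*((4 + 0)*(-4)))*(-53) = ((-7 + (16 - 2))*(4*(-4)))*(-53) = ((-7 + 14)*(-16))*(-53) = (7*(-16))*(-53) = -112*(-53) = 5936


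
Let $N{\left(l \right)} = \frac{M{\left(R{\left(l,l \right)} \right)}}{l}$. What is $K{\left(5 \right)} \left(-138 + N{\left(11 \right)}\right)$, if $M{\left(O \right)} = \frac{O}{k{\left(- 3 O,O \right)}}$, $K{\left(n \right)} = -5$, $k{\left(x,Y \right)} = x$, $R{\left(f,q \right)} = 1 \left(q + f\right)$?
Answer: $\frac{22775}{33} \approx 690.15$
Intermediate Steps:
$R{\left(f,q \right)} = f + q$ ($R{\left(f,q \right)} = 1 \left(f + q\right) = f + q$)
$M{\left(O \right)} = - \frac{1}{3}$ ($M{\left(O \right)} = \frac{O}{\left(-3\right) O} = O \left(- \frac{1}{3 O}\right) = - \frac{1}{3}$)
$N{\left(l \right)} = - \frac{1}{3 l}$
$K{\left(5 \right)} \left(-138 + N{\left(11 \right)}\right) = - 5 \left(-138 - \frac{1}{3 \cdot 11}\right) = - 5 \left(-138 - \frac{1}{33}\right) = \left(-5\right) \left(- \frac{4555}{33}\right) = \frac{22775}{33}$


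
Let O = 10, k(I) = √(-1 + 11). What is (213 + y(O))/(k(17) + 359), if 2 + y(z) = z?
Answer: 79339/128871 - 221*√10/128871 ≈ 0.61022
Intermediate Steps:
k(I) = √10
y(z) = -2 + z
(213 + y(O))/(k(17) + 359) = (213 + (-2 + 10))/(√10 + 359) = (213 + 8)/(359 + √10) = 221/(359 + √10)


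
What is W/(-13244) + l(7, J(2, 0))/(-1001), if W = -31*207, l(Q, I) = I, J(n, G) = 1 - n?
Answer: 83593/172172 ≈ 0.48552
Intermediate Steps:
W = -6417
W/(-13244) + l(7, J(2, 0))/(-1001) = -6417/(-13244) + (1 - 1*2)/(-1001) = -6417*(-1/13244) + (1 - 2)*(-1/1001) = 6417/13244 - 1*(-1/1001) = 6417/13244 + 1/1001 = 83593/172172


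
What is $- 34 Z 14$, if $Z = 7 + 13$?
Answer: $-9520$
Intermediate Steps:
$Z = 20$
$- 34 Z 14 = \left(-34\right) 20 \cdot 14 = \left(-680\right) 14 = -9520$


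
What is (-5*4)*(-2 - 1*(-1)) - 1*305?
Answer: -285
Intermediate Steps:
(-5*4)*(-2 - 1*(-1)) - 1*305 = -20*(-2 + 1) - 305 = -20*(-1) - 305 = 20 - 305 = -285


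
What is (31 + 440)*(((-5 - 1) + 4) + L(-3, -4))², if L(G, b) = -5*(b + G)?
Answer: 512919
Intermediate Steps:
L(G, b) = -5*G - 5*b (L(G, b) = -5*(G + b) = -5*G - 5*b)
(31 + 440)*(((-5 - 1) + 4) + L(-3, -4))² = (31 + 440)*(((-5 - 1) + 4) + (-5*(-3) - 5*(-4)))² = 471*((-6 + 4) + (15 + 20))² = 471*(-2 + 35)² = 471*33² = 471*1089 = 512919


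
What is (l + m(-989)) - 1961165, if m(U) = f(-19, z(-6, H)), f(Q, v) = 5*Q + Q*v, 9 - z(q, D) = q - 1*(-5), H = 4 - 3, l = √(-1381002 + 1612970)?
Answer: -1961450 + 4*√14498 ≈ -1.9610e+6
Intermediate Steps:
l = 4*√14498 (l = √231968 = 4*√14498 ≈ 481.63)
H = 1
z(q, D) = 4 - q (z(q, D) = 9 - (q - 1*(-5)) = 9 - (q + 5) = 9 - (5 + q) = 9 + (-5 - q) = 4 - q)
m(U) = -285 (m(U) = -19*(5 + (4 - 1*(-6))) = -19*(5 + (4 + 6)) = -19*(5 + 10) = -19*15 = -285)
(l + m(-989)) - 1961165 = (4*√14498 - 285) - 1961165 = (-285 + 4*√14498) - 1961165 = -1961450 + 4*√14498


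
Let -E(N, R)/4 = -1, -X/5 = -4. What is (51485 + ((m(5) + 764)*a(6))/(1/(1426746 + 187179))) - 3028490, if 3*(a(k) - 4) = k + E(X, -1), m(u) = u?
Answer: 9098484045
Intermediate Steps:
X = 20 (X = -5*(-4) = 20)
E(N, R) = 4 (E(N, R) = -4*(-1) = 4)
a(k) = 16/3 + k/3 (a(k) = 4 + (k + 4)/3 = 4 + (4 + k)/3 = 4 + (4/3 + k/3) = 16/3 + k/3)
(51485 + ((m(5) + 764)*a(6))/(1/(1426746 + 187179))) - 3028490 = (51485 + ((5 + 764)*(16/3 + (⅓)*6))/(1/(1426746 + 187179))) - 3028490 = (51485 + (769*(16/3 + 2))/(1/1613925)) - 3028490 = (51485 + (769*(22/3))/(1/1613925)) - 3028490 = (51485 + (16918/3)*1613925) - 3028490 = (51485 + 9101461050) - 3028490 = 9101512535 - 3028490 = 9098484045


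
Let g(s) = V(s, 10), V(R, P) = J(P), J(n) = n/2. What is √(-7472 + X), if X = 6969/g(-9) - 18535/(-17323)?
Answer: I*√45591591078070/86615 ≈ 77.956*I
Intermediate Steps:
J(n) = n/2 (J(n) = n*(½) = n/2)
V(R, P) = P/2
g(s) = 5 (g(s) = (½)*10 = 5)
X = 120816662/86615 (X = 6969/5 - 18535/(-17323) = 6969*(⅕) - 18535*(-1/17323) = 6969/5 + 18535/17323 = 120816662/86615 ≈ 1394.9)
√(-7472 + X) = √(-7472 + 120816662/86615) = √(-526370618/86615) = I*√45591591078070/86615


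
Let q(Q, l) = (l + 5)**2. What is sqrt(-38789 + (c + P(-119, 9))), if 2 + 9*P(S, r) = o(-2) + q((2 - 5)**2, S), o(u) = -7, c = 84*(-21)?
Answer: I*sqrt(39110) ≈ 197.76*I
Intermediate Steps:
c = -1764
q(Q, l) = (5 + l)**2
P(S, r) = -1 + (5 + S)**2/9 (P(S, r) = -2/9 + (-7 + (5 + S)**2)/9 = -2/9 + (-7/9 + (5 + S)**2/9) = -1 + (5 + S)**2/9)
sqrt(-38789 + (c + P(-119, 9))) = sqrt(-38789 + (-1764 + (-1 + (5 - 119)**2/9))) = sqrt(-38789 + (-1764 + (-1 + (1/9)*(-114)**2))) = sqrt(-38789 + (-1764 + (-1 + (1/9)*12996))) = sqrt(-38789 + (-1764 + (-1 + 1444))) = sqrt(-38789 + (-1764 + 1443)) = sqrt(-38789 - 321) = sqrt(-39110) = I*sqrt(39110)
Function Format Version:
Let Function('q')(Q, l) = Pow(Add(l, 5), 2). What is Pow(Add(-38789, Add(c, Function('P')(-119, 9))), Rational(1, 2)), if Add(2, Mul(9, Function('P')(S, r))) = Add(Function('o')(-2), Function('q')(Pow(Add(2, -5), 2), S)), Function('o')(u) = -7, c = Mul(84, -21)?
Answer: Mul(I, Pow(39110, Rational(1, 2))) ≈ Mul(197.76, I)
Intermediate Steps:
c = -1764
Function('q')(Q, l) = Pow(Add(5, l), 2)
Function('P')(S, r) = Add(-1, Mul(Rational(1, 9), Pow(Add(5, S), 2))) (Function('P')(S, r) = Add(Rational(-2, 9), Mul(Rational(1, 9), Add(-7, Pow(Add(5, S), 2)))) = Add(Rational(-2, 9), Add(Rational(-7, 9), Mul(Rational(1, 9), Pow(Add(5, S), 2)))) = Add(-1, Mul(Rational(1, 9), Pow(Add(5, S), 2))))
Pow(Add(-38789, Add(c, Function('P')(-119, 9))), Rational(1, 2)) = Pow(Add(-38789, Add(-1764, Add(-1, Mul(Rational(1, 9), Pow(Add(5, -119), 2))))), Rational(1, 2)) = Pow(Add(-38789, Add(-1764, Add(-1, Mul(Rational(1, 9), Pow(-114, 2))))), Rational(1, 2)) = Pow(Add(-38789, Add(-1764, Add(-1, Mul(Rational(1, 9), 12996)))), Rational(1, 2)) = Pow(Add(-38789, Add(-1764, Add(-1, 1444))), Rational(1, 2)) = Pow(Add(-38789, Add(-1764, 1443)), Rational(1, 2)) = Pow(Add(-38789, -321), Rational(1, 2)) = Pow(-39110, Rational(1, 2)) = Mul(I, Pow(39110, Rational(1, 2)))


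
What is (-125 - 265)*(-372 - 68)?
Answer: 171600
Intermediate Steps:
(-125 - 265)*(-372 - 68) = -390*(-440) = 171600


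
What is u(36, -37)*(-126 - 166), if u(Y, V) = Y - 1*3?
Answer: -9636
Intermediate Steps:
u(Y, V) = -3 + Y (u(Y, V) = Y - 3 = -3 + Y)
u(36, -37)*(-126 - 166) = (-3 + 36)*(-126 - 166) = 33*(-292) = -9636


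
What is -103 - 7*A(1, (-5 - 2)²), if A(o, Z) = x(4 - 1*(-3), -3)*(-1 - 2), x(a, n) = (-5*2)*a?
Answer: -1573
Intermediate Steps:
x(a, n) = -10*a
A(o, Z) = 210 (A(o, Z) = (-10*(4 - 1*(-3)))*(-1 - 2) = -10*(4 + 3)*(-3) = -10*7*(-3) = -70*(-3) = 210)
-103 - 7*A(1, (-5 - 2)²) = -103 - 7*210 = -103 - 1470 = -1573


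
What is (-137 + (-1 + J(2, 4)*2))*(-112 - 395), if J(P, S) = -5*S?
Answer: 90246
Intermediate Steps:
(-137 + (-1 + J(2, 4)*2))*(-112 - 395) = (-137 + (-1 - 5*4*2))*(-112 - 395) = (-137 + (-1 - 20*2))*(-507) = (-137 + (-1 - 40))*(-507) = (-137 - 41)*(-507) = -178*(-507) = 90246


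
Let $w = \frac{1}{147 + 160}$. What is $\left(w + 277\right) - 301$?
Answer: $- \frac{7367}{307} \approx -23.997$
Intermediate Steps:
$w = \frac{1}{307} \approx 0.0032573$
$\left(w + 277\right) - 301 = \left(\frac{1}{307} + 277\right) - 301 = \frac{85040}{307} - 301 = - \frac{7367}{307}$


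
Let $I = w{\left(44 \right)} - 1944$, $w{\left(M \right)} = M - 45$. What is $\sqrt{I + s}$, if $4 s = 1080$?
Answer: $5 i \sqrt{67} \approx 40.927 i$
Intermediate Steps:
$s = 270$ ($s = \frac{1}{4} \cdot 1080 = 270$)
$w{\left(M \right)} = -45 + M$
$I = -1945$ ($I = \left(-45 + 44\right) - 1944 = -1 - 1944 = -1945$)
$\sqrt{I + s} = \sqrt{-1945 + 270} = \sqrt{-1675} = 5 i \sqrt{67}$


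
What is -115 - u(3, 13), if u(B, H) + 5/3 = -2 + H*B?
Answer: -451/3 ≈ -150.33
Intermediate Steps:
u(B, H) = -11/3 + B*H (u(B, H) = -5/3 + (-2 + H*B) = -5/3 + (-2 + B*H) = -11/3 + B*H)
-115 - u(3, 13) = -115 - (-11/3 + 3*13) = -115 - (-11/3 + 39) = -115 - 1*106/3 = -115 - 106/3 = -451/3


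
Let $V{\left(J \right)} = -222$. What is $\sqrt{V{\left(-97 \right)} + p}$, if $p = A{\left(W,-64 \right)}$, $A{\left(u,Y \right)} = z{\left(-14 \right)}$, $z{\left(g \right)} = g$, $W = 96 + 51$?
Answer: $2 i \sqrt{59} \approx 15.362 i$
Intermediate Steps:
$W = 147$
$A{\left(u,Y \right)} = -14$
$p = -14$
$\sqrt{V{\left(-97 \right)} + p} = \sqrt{-222 - 14} = \sqrt{-236} = 2 i \sqrt{59}$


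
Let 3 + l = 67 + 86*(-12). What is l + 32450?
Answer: 31482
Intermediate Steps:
l = -968 (l = -3 + (67 + 86*(-12)) = -3 + (67 - 1032) = -3 - 965 = -968)
l + 32450 = -968 + 32450 = 31482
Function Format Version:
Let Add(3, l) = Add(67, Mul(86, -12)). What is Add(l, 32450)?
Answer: 31482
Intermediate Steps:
l = -968 (l = Add(-3, Add(67, Mul(86, -12))) = Add(-3, Add(67, -1032)) = Add(-3, -965) = -968)
Add(l, 32450) = Add(-968, 32450) = 31482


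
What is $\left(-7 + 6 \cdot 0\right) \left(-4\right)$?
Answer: $28$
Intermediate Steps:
$\left(-7 + 6 \cdot 0\right) \left(-4\right) = \left(-7 + 0\right) \left(-4\right) = \left(-7\right) \left(-4\right) = 28$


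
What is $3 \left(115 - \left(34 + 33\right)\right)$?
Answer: $144$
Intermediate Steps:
$3 \left(115 - \left(34 + 33\right)\right) = 3 \left(115 - 67\right) = 3 \cdot 48 = 144$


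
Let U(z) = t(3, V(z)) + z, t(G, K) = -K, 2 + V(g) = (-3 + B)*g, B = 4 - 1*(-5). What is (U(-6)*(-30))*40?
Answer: -38400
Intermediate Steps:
B = 9 (B = 4 + 5 = 9)
V(g) = -2 + 6*g (V(g) = -2 + (-3 + 9)*g = -2 + 6*g)
U(z) = 2 - 5*z (U(z) = -(-2 + 6*z) + z = (2 - 6*z) + z = 2 - 5*z)
(U(-6)*(-30))*40 = ((2 - 5*(-6))*(-30))*40 = ((2 + 30)*(-30))*40 = (32*(-30))*40 = -960*40 = -38400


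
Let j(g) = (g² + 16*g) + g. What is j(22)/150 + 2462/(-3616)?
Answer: 227769/45200 ≈ 5.0391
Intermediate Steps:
j(g) = g² + 17*g
j(22)/150 + 2462/(-3616) = (22*(17 + 22))/150 + 2462/(-3616) = (22*39)*(1/150) + 2462*(-1/3616) = 858*(1/150) - 1231/1808 = 143/25 - 1231/1808 = 227769/45200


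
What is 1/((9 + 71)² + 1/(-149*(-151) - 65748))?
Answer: 43249/276793599 ≈ 0.00015625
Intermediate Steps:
1/((9 + 71)² + 1/(-149*(-151) - 65748)) = 1/(80² + 1/(22499 - 65748)) = 1/(6400 + 1/(-43249)) = 1/(6400 - 1/43249) = 1/(276793599/43249) = 43249/276793599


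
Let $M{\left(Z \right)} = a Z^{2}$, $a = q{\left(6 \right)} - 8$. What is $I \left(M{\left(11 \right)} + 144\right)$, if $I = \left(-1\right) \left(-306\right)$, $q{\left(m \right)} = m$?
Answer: $-29988$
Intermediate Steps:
$a = -2$ ($a = 6 - 8 = -2$)
$I = 306$
$M{\left(Z \right)} = - 2 Z^{2}$
$I \left(M{\left(11 \right)} + 144\right) = 306 \left(- 2 \cdot 11^{2} + 144\right) = 306 \left(\left(-2\right) 121 + 144\right) = 306 \left(-242 + 144\right) = 306 \left(-98\right) = -29988$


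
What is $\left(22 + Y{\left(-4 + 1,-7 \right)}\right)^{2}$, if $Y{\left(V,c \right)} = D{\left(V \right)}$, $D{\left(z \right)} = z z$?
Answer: $961$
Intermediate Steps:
$D{\left(z \right)} = z^{2}$
$Y{\left(V,c \right)} = V^{2}$
$\left(22 + Y{\left(-4 + 1,-7 \right)}\right)^{2} = \left(22 + \left(-4 + 1\right)^{2}\right)^{2} = \left(22 + \left(-3\right)^{2}\right)^{2} = \left(22 + 9\right)^{2} = 31^{2} = 961$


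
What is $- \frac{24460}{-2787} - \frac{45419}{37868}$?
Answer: $\frac{799668527}{105538116} \approx 7.5771$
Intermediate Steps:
$- \frac{24460}{-2787} - \frac{45419}{37868} = \left(-24460\right) \left(- \frac{1}{2787}\right) - \frac{45419}{37868} = \frac{24460}{2787} - \frac{45419}{37868} = \frac{799668527}{105538116}$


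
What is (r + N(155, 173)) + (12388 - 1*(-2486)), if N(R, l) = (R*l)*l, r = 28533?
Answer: 4682402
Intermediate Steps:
N(R, l) = R*l**2
(r + N(155, 173)) + (12388 - 1*(-2486)) = (28533 + 155*173**2) + (12388 - 1*(-2486)) = (28533 + 155*29929) + (12388 + 2486) = (28533 + 4638995) + 14874 = 4667528 + 14874 = 4682402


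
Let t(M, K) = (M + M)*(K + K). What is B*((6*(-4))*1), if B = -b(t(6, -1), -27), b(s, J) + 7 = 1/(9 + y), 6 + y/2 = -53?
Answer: -18336/109 ≈ -168.22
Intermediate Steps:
t(M, K) = 4*K*M (t(M, K) = (2*M)*(2*K) = 4*K*M)
y = -118 (y = -12 + 2*(-53) = -12 - 106 = -118)
b(s, J) = -764/109 (b(s, J) = -7 + 1/(9 - 118) = -7 + 1/(-109) = -7 - 1/109 = -764/109)
B = 764/109 (B = -1*(-764/109) = 764/109 ≈ 7.0092)
B*((6*(-4))*1) = 764*((6*(-4))*1)/109 = 764*(-24*1)/109 = (764/109)*(-24) = -18336/109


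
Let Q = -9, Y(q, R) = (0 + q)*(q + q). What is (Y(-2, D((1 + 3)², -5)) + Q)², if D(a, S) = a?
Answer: 1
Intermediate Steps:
Y(q, R) = 2*q² (Y(q, R) = q*(2*q) = 2*q²)
(Y(-2, D((1 + 3)², -5)) + Q)² = (2*(-2)² - 9)² = (2*4 - 9)² = (8 - 9)² = (-1)² = 1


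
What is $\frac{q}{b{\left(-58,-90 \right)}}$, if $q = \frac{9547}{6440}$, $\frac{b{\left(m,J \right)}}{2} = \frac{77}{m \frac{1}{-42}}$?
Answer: $\frac{276863}{20826960} \approx 0.013293$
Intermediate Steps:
$b{\left(m,J \right)} = - \frac{6468}{m}$ ($b{\left(m,J \right)} = 2 \frac{77}{m \frac{1}{-42}} = 2 \frac{77}{m \left(- \frac{1}{42}\right)} = 2 \frac{77}{\left(- \frac{1}{42}\right) m} = 2 \cdot 77 \left(- \frac{42}{m}\right) = 2 \left(- \frac{3234}{m}\right) = - \frac{6468}{m}$)
$q = \frac{9547}{6440}$ ($q = 9547 \cdot \frac{1}{6440} = \frac{9547}{6440} \approx 1.4825$)
$\frac{q}{b{\left(-58,-90 \right)}} = \frac{9547}{6440 \left(- \frac{6468}{-58}\right)} = \frac{9547}{6440 \left(\left(-6468\right) \left(- \frac{1}{58}\right)\right)} = \frac{9547}{6440 \cdot \frac{3234}{29}} = \frac{9547}{6440} \cdot \frac{29}{3234} = \frac{276863}{20826960}$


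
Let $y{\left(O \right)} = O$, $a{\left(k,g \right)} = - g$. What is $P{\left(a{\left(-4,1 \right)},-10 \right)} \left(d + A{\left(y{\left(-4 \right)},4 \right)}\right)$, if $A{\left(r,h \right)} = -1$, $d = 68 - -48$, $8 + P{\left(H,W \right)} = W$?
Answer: $-2070$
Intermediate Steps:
$P{\left(H,W \right)} = -8 + W$
$d = 116$ ($d = 68 + 48 = 116$)
$P{\left(a{\left(-4,1 \right)},-10 \right)} \left(d + A{\left(y{\left(-4 \right)},4 \right)}\right) = \left(-8 - 10\right) \left(116 - 1\right) = \left(-18\right) 115 = -2070$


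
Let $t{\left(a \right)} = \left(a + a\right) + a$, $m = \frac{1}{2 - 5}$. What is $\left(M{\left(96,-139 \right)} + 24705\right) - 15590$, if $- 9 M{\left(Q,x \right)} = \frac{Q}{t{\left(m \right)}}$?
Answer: $\frac{27377}{3} \approx 9125.7$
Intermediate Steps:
$m = - \frac{1}{3}$ ($m = \frac{1}{-3} = - \frac{1}{3} \approx -0.33333$)
$t{\left(a \right)} = 3 a$ ($t{\left(a \right)} = 2 a + a = 3 a$)
$M{\left(Q,x \right)} = \frac{Q}{9}$ ($M{\left(Q,x \right)} = - \frac{Q \frac{1}{3 \left(- \frac{1}{3}\right)}}{9} = - \frac{Q \frac{1}{-1}}{9} = - \frac{Q \left(-1\right)}{9} = - \frac{\left(-1\right) Q}{9} = \frac{Q}{9}$)
$\left(M{\left(96,-139 \right)} + 24705\right) - 15590 = \left(\frac{1}{9} \cdot 96 + 24705\right) - 15590 = \left(\frac{32}{3} + 24705\right) - 15590 = \frac{74147}{3} - 15590 = \frac{27377}{3}$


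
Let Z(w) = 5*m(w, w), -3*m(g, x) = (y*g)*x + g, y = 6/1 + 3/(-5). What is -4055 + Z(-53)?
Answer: -87743/3 ≈ -29248.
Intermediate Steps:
y = 27/5 (y = 6*1 + 3*(-⅕) = 6 - ⅗ = 27/5 ≈ 5.4000)
m(g, x) = -g/3 - 9*g*x/5 (m(g, x) = -((27*g/5)*x + g)/3 = -(27*g*x/5 + g)/3 = -(g + 27*g*x/5)/3 = -g/3 - 9*g*x/5)
Z(w) = -w*(5 + 27*w)/3 (Z(w) = 5*(-w*(5 + 27*w)/15) = -w*(5 + 27*w)/3)
-4055 + Z(-53) = -4055 - ⅓*(-53)*(5 + 27*(-53)) = -4055 - ⅓*(-53)*(5 - 1431) = -4055 - ⅓*(-53)*(-1426) = -4055 - 75578/3 = -87743/3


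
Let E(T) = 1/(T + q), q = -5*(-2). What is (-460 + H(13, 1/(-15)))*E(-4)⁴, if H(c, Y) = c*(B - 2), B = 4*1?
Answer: -217/648 ≈ -0.33488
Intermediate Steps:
B = 4
q = 10
E(T) = 1/(10 + T) (E(T) = 1/(T + 10) = 1/(10 + T))
H(c, Y) = 2*c (H(c, Y) = c*(4 - 2) = c*2 = 2*c)
(-460 + H(13, 1/(-15)))*E(-4)⁴ = (-460 + 2*13)*(1/(10 - 4))⁴ = (-460 + 26)*(1/6)⁴ = -434*(⅙)⁴ = -434*1/1296 = -217/648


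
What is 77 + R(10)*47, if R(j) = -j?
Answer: -393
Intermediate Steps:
77 + R(10)*47 = 77 - 1*10*47 = 77 - 10*47 = 77 - 470 = -393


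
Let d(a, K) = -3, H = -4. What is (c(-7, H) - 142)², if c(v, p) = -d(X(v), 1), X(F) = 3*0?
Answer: 19321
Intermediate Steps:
X(F) = 0
c(v, p) = 3 (c(v, p) = -1*(-3) = 3)
(c(-7, H) - 142)² = (3 - 142)² = (-139)² = 19321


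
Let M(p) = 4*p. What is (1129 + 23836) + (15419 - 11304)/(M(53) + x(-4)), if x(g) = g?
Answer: 5196835/208 ≈ 24985.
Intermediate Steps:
(1129 + 23836) + (15419 - 11304)/(M(53) + x(-4)) = (1129 + 23836) + (15419 - 11304)/(4*53 - 4) = 24965 + 4115/(212 - 4) = 24965 + 4115/208 = 5196835/208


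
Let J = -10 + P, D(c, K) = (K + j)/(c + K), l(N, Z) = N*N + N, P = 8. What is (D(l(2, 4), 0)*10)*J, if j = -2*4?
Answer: 80/3 ≈ 26.667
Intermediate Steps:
l(N, Z) = N + N² (l(N, Z) = N² + N = N + N²)
j = -8
D(c, K) = (-8 + K)/(K + c) (D(c, K) = (K - 8)/(c + K) = (-8 + K)/(K + c))
J = -2 (J = -10 + 8 = -2)
(D(l(2, 4), 0)*10)*J = (((-8 + 0)/(0 + 2*(1 + 2)))*10)*(-2) = ((-8/(0 + 2*3))*10)*(-2) = ((-8/(0 + 6))*10)*(-2) = ((-8/6)*10)*(-2) = (((⅙)*(-8))*10)*(-2) = -4/3*10*(-2) = -40/3*(-2) = 80/3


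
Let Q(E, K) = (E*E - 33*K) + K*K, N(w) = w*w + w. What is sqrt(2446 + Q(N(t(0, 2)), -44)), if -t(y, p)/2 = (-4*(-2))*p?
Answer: 7*sqrt(20202) ≈ 994.94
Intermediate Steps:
t(y, p) = -16*p (t(y, p) = -2*(-4*(-2))*p = -16*p)
N(w) = w + w**2 (N(w) = w**2 + w = w + w**2)
Q(E, K) = E**2 + K**2 - 33*K (Q(E, K) = (E**2 - 33*K) + K**2 = E**2 + K**2 - 33*K)
sqrt(2446 + Q(N(t(0, 2)), -44)) = sqrt(2446 + (((-16*2)*(1 - 16*2))**2 + (-44)**2 - 33*(-44))) = sqrt(2446 + ((-32*(1 - 32))**2 + 1936 + 1452)) = sqrt(2446 + ((-32*(-31))**2 + 1936 + 1452)) = sqrt(2446 + (992**2 + 1936 + 1452)) = sqrt(2446 + (984064 + 1936 + 1452)) = sqrt(2446 + 987452) = sqrt(989898) = 7*sqrt(20202)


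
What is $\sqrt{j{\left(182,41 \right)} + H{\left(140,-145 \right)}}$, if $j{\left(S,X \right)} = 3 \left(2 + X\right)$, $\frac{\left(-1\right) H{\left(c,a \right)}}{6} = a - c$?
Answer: $\sqrt{1839} \approx 42.884$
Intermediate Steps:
$H{\left(c,a \right)} = - 6 a + 6 c$ ($H{\left(c,a \right)} = - 6 \left(a - c\right) = - 6 a + 6 c$)
$j{\left(S,X \right)} = 6 + 3 X$
$\sqrt{j{\left(182,41 \right)} + H{\left(140,-145 \right)}} = \sqrt{\left(6 + 3 \cdot 41\right) + \left(\left(-6\right) \left(-145\right) + 6 \cdot 140\right)} = \sqrt{\left(6 + 123\right) + \left(870 + 840\right)} = \sqrt{129 + 1710} = \sqrt{1839}$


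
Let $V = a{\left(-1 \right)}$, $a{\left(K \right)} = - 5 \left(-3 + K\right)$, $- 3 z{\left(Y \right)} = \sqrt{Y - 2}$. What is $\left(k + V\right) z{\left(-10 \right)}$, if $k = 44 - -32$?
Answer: $- 64 i \sqrt{3} \approx - 110.85 i$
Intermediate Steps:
$z{\left(Y \right)} = - \frac{\sqrt{-2 + Y}}{3}$ ($z{\left(Y \right)} = - \frac{\sqrt{Y - 2}}{3} = - \frac{\sqrt{-2 + Y}}{3}$)
$a{\left(K \right)} = 15 - 5 K$
$V = 20$ ($V = 15 - -5 = 15 + 5 = 20$)
$k = 76$ ($k = 44 + 32 = 76$)
$\left(k + V\right) z{\left(-10 \right)} = \left(76 + 20\right) \left(- \frac{\sqrt{-2 - 10}}{3}\right) = 96 \left(- \frac{\sqrt{-12}}{3}\right) = 96 \left(- \frac{2 i \sqrt{3}}{3}\right) = - 64 i \sqrt{3}$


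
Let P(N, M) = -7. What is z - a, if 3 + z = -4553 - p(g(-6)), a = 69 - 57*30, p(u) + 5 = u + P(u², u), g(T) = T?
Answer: -2897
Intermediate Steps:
p(u) = -12 + u (p(u) = -5 + (u - 7) = -5 + (-7 + u) = -12 + u)
a = -1641 (a = 69 - 1710 = -1641)
z = -4538 (z = -3 + (-4553 - (-12 - 6)) = -3 + (-4553 - 1*(-18)) = -3 + (-4553 + 18) = -3 - 4535 = -4538)
z - a = -4538 - 1*(-1641) = -4538 + 1641 = -2897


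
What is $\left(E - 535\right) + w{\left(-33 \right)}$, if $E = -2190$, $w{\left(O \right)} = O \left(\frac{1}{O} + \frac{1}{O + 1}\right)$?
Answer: $- \frac{87135}{32} \approx -2723.0$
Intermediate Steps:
$w{\left(O \right)} = O \left(\frac{1}{O} + \frac{1}{1 + O}\right)$
$\left(E - 535\right) + w{\left(-33 \right)} = \left(-2190 - 535\right) + \frac{1 + 2 \left(-33\right)}{1 - 33} = -2725 + \frac{1 - 66}{-32} = -2725 - - \frac{65}{32} = -2725 + \frac{65}{32} = - \frac{87135}{32}$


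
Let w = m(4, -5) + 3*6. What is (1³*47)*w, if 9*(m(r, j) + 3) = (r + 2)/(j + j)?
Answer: 10528/15 ≈ 701.87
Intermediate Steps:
m(r, j) = -3 + (2 + r)/(18*j) (m(r, j) = -3 + ((r + 2)/(j + j))/9 = -3 + ((2 + r)/((2*j)))/9 = -3 + ((2 + r)*(1/(2*j)))/9 = -3 + ((2 + r)/(2*j))/9 = -3 + (2 + r)/(18*j))
w = 224/15 (w = (1/18)*(2 + 4 - 54*(-5))/(-5) + 3*6 = (1/18)*(-⅕)*(2 + 4 + 270) + 18 = (1/18)*(-⅕)*276 + 18 = -46/15 + 18 = 224/15 ≈ 14.933)
(1³*47)*w = (1³*47)*(224/15) = (1*47)*(224/15) = 47*(224/15) = 10528/15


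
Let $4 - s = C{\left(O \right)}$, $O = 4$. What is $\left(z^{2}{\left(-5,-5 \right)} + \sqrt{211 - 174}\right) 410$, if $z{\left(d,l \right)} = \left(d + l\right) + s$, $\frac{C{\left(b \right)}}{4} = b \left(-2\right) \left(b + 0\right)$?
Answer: $6102440 + 410 \sqrt{37} \approx 6.1049 \cdot 10^{6}$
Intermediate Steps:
$C{\left(b \right)} = - 8 b^{2}$ ($C{\left(b \right)} = 4 b \left(-2\right) \left(b + 0\right) = 4 - 2 b b = 4 \left(- 2 b^{2}\right) = - 8 b^{2}$)
$s = 132$ ($s = 4 - - 8 \cdot 4^{2} = 4 - \left(-8\right) 16 = 4 - -128 = 4 + 128 = 132$)
$z{\left(d,l \right)} = 132 + d + l$ ($z{\left(d,l \right)} = \left(d + l\right) + 132 = 132 + d + l$)
$\left(z^{2}{\left(-5,-5 \right)} + \sqrt{211 - 174}\right) 410 = \left(\left(132 - 5 - 5\right)^{2} + \sqrt{211 - 174}\right) 410 = \left(122^{2} + \sqrt{37}\right) 410 = \left(14884 + \sqrt{37}\right) 410 = 6102440 + 410 \sqrt{37}$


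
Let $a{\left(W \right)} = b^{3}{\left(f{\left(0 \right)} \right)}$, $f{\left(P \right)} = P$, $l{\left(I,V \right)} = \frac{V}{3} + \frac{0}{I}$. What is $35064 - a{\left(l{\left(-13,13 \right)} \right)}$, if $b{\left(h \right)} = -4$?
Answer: $35128$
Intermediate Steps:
$l{\left(I,V \right)} = \frac{V}{3}$ ($l{\left(I,V \right)} = V \frac{1}{3} + 0 = \frac{V}{3} + 0 = \frac{V}{3}$)
$a{\left(W \right)} = -64$ ($a{\left(W \right)} = \left(-4\right)^{3} = -64$)
$35064 - a{\left(l{\left(-13,13 \right)} \right)} = 35064 - -64 = 35064 + 64 = 35128$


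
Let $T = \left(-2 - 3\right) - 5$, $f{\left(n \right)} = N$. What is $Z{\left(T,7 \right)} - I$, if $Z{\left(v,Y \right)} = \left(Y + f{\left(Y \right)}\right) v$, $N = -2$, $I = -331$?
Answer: $281$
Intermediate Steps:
$f{\left(n \right)} = -2$
$T = -10$ ($T = -5 - 5 = -10$)
$Z{\left(v,Y \right)} = v \left(-2 + Y\right)$ ($Z{\left(v,Y \right)} = \left(Y - 2\right) v = \left(-2 + Y\right) v = v \left(-2 + Y\right)$)
$Z{\left(T,7 \right)} - I = - 10 \left(-2 + 7\right) - -331 = \left(-10\right) 5 + 331 = -50 + 331 = 281$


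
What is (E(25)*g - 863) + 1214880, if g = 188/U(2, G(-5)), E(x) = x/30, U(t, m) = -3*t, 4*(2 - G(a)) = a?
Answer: 10925918/9 ≈ 1.2140e+6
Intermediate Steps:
G(a) = 2 - a/4
E(x) = x/30 (E(x) = x*(1/30) = x/30)
g = -94/3 (g = 188/((-3*2)) = 188/(-6) = 188*(-⅙) = -94/3 ≈ -31.333)
(E(25)*g - 863) + 1214880 = (((1/30)*25)*(-94/3) - 863) + 1214880 = ((⅚)*(-94/3) - 863) + 1214880 = (-235/9 - 863) + 1214880 = -8002/9 + 1214880 = 10925918/9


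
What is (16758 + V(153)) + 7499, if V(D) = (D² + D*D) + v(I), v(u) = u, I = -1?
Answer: 71074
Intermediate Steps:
V(D) = -1 + 2*D² (V(D) = (D² + D*D) - 1 = (D² + D²) - 1 = 2*D² - 1 = -1 + 2*D²)
(16758 + V(153)) + 7499 = (16758 + (-1 + 2*153²)) + 7499 = (16758 + (-1 + 2*23409)) + 7499 = (16758 + (-1 + 46818)) + 7499 = (16758 + 46817) + 7499 = 63575 + 7499 = 71074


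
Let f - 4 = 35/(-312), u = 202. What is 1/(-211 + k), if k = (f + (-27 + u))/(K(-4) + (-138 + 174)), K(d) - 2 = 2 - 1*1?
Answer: -12168/2511635 ≈ -0.0048447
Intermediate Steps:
K(d) = 3 (K(d) = 2 + (2 - 1*1) = 2 + (2 - 1) = 2 + 1 = 3)
f = 1213/312 (f = 4 + 35/(-312) = 4 + 35*(-1/312) = 4 - 35/312 = 1213/312 ≈ 3.8878)
k = 55813/12168 (k = (1213/312 + (-27 + 202))/(3 + (-138 + 174)) = (1213/312 + 175)/(3 + 36) = (55813/312)/39 = (55813/312)*(1/39) = 55813/12168 ≈ 4.5869)
1/(-211 + k) = 1/(-211 + 55813/12168) = 1/(-2511635/12168) = -12168/2511635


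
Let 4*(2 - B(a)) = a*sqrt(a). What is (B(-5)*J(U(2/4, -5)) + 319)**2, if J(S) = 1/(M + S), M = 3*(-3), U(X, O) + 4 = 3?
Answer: 162613379/1600 - 797*I*sqrt(5)/10 ≈ 1.0163e+5 - 178.21*I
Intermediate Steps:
U(X, O) = -1 (U(X, O) = -4 + 3 = -1)
M = -9
B(a) = 2 - a**(3/2)/4 (B(a) = 2 - a*sqrt(a)/4 = 2 - a**(3/2)/4)
J(S) = 1/(-9 + S)
(B(-5)*J(U(2/4, -5)) + 319)**2 = ((2 - (-5)*I*sqrt(5)/4)/(-9 - 1) + 319)**2 = ((2 - (-5)*I*sqrt(5)/4)/(-10) + 319)**2 = ((2 + 5*I*sqrt(5)/4)*(-1/10) + 319)**2 = ((-1/5 - I*sqrt(5)/8) + 319)**2 = (1594/5 - I*sqrt(5)/8)**2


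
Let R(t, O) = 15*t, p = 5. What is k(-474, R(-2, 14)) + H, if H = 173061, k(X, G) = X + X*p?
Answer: 170217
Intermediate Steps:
k(X, G) = 6*X (k(X, G) = X + X*5 = X + 5*X = 6*X)
k(-474, R(-2, 14)) + H = 6*(-474) + 173061 = -2844 + 173061 = 170217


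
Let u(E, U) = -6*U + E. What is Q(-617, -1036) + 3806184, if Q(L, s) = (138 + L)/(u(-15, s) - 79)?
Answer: 23301457969/6122 ≈ 3.8062e+6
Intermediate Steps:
u(E, U) = E - 6*U
Q(L, s) = (138 + L)/(-94 - 6*s) (Q(L, s) = (138 + L)/((-15 - 6*s) - 79) = (138 + L)/(-94 - 6*s))
Q(-617, -1036) + 3806184 = (-138 - 1*(-617))/(2*(47 + 3*(-1036))) + 3806184 = (-138 + 617)/(2*(47 - 3108)) + 3806184 = (½)*479/(-3061) + 3806184 = (½)*(-1/3061)*479 + 3806184 = -479/6122 + 3806184 = 23301457969/6122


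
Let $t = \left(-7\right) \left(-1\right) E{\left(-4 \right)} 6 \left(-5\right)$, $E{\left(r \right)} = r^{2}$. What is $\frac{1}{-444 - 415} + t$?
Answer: $- \frac{2886241}{859} \approx -3360.0$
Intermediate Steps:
$t = -3360$ ($t = \left(-7\right) \left(-1\right) \left(-4\right)^{2} \cdot 6 \left(-5\right) = 7 \cdot 16 \cdot 6 \left(-5\right) = 7 \cdot 96 \left(-5\right) = 7 \left(-480\right) = -3360$)
$\frac{1}{-444 - 415} + t = \frac{1}{-444 - 415} - 3360 = \frac{1}{-859} - 3360 = - \frac{1}{859} - 3360 = - \frac{2886241}{859}$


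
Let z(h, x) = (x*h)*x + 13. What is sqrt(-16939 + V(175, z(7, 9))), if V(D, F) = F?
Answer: I*sqrt(16359) ≈ 127.9*I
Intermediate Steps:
z(h, x) = 13 + h*x**2 (z(h, x) = (h*x)*x + 13 = h*x**2 + 13 = 13 + h*x**2)
sqrt(-16939 + V(175, z(7, 9))) = sqrt(-16939 + (13 + 7*9**2)) = sqrt(-16939 + (13 + 7*81)) = sqrt(-16939 + (13 + 567)) = sqrt(-16939 + 580) = sqrt(-16359) = I*sqrt(16359)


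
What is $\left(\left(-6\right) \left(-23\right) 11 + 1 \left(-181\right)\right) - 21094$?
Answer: $-19757$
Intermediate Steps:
$\left(\left(-6\right) \left(-23\right) 11 + 1 \left(-181\right)\right) - 21094 = \left(138 \cdot 11 - 181\right) - 21094 = \left(1518 - 181\right) - 21094 = 1337 - 21094 = -19757$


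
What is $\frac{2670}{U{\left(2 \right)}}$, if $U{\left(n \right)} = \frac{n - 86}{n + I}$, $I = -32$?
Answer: $\frac{6675}{7} \approx 953.57$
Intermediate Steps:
$U{\left(n \right)} = \frac{-86 + n}{-32 + n}$ ($U{\left(n \right)} = \frac{n - 86}{n - 32} = \frac{-86 + n}{-32 + n}$)
$\frac{2670}{U{\left(2 \right)}} = \frac{2670}{\frac{1}{-32 + 2} \left(-86 + 2\right)} = \frac{2670}{\frac{1}{-30} \left(-84\right)} = \frac{2670}{\left(- \frac{1}{30}\right) \left(-84\right)} = \frac{2670}{\frac{14}{5}} = 2670 \cdot \frac{5}{14} = \frac{6675}{7}$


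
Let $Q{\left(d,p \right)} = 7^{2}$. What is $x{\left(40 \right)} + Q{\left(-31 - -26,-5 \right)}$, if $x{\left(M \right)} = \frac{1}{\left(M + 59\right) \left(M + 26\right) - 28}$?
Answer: $\frac{318795}{6506} \approx 49.0$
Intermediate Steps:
$Q{\left(d,p \right)} = 49$
$x{\left(M \right)} = \frac{1}{-28 + \left(26 + M\right) \left(59 + M\right)}$ ($x{\left(M \right)} = \frac{1}{\left(59 + M\right) \left(26 + M\right) - 28} = \frac{1}{\left(26 + M\right) \left(59 + M\right) - 28} = \frac{1}{-28 + \left(26 + M\right) \left(59 + M\right)}$)
$x{\left(40 \right)} + Q{\left(-31 - -26,-5 \right)} = \frac{1}{1506 + 40^{2} + 85 \cdot 40} + 49 = \frac{1}{1506 + 1600 + 3400} + 49 = \frac{1}{6506} + 49 = \frac{318795}{6506}$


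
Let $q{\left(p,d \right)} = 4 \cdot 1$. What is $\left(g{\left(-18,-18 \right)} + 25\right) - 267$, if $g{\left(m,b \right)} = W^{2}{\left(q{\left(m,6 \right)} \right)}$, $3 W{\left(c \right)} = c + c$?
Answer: $- \frac{2114}{9} \approx -234.89$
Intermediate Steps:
$q{\left(p,d \right)} = 4$
$W{\left(c \right)} = \frac{2 c}{3}$ ($W{\left(c \right)} = \frac{c + c}{3} = \frac{2 c}{3}$)
$g{\left(m,b \right)} = \frac{64}{9}$ ($g{\left(m,b \right)} = \left(\frac{2}{3} \cdot 4\right)^{2} = \left(\frac{8}{3}\right)^{2} = \frac{64}{9}$)
$\left(g{\left(-18,-18 \right)} + 25\right) - 267 = \left(\frac{64}{9} + 25\right) - 267 = \frac{289}{9} - 267 = - \frac{2114}{9}$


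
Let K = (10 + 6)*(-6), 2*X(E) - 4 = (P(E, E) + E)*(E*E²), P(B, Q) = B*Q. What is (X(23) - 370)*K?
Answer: -322341504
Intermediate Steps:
X(E) = 2 + E³*(E + E²)/2 (X(E) = 2 + ((E*E + E)*(E*E²))/2 = 2 + ((E² + E)*E³)/2 = 2 + ((E + E²)*E³)/2 = 2 + (E³*(E + E²))/2 = 2 + E³*(E + E²)/2)
K = -96 (K = 16*(-6) = -96)
(X(23) - 370)*K = ((2 + (½)*23⁴ + (½)*23⁵) - 370)*(-96) = ((2 + (½)*279841 + (½)*6436343) - 370)*(-96) = ((2 + 279841/2 + 6436343/2) - 370)*(-96) = (3358094 - 370)*(-96) = 3357724*(-96) = -322341504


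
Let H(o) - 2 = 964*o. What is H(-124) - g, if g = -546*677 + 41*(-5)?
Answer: 250313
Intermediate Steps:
H(o) = 2 + 964*o
g = -369847 (g = -369642 - 205 = -369847)
H(-124) - g = (2 + 964*(-124)) - 1*(-369847) = (2 - 119536) + 369847 = -119534 + 369847 = 250313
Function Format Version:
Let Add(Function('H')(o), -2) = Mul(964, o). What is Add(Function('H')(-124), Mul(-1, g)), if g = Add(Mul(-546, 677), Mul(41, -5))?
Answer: 250313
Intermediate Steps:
Function('H')(o) = Add(2, Mul(964, o))
g = -369847 (g = Add(-369642, -205) = -369847)
Add(Function('H')(-124), Mul(-1, g)) = Add(Add(2, Mul(964, -124)), Mul(-1, -369847)) = Add(Add(2, -119536), 369847) = Add(-119534, 369847) = 250313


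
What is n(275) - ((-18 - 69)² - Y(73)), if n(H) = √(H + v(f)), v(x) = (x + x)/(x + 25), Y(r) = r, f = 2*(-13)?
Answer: -7496 + √327 ≈ -7477.9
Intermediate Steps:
f = -26
v(x) = 2*x/(25 + x) (v(x) = (2*x)/(25 + x) = 2*x/(25 + x))
n(H) = √(52 + H) (n(H) = √(H + 2*(-26)/(25 - 26)) = √(H + 2*(-26)/(-1)) = √(H + 2*(-26)*(-1)) = √(H + 52) = √(52 + H))
n(275) - ((-18 - 69)² - Y(73)) = √(52 + 275) - ((-18 - 69)² - 1*73) = √327 - ((-87)² - 73) = √327 - (7569 - 73) = √327 - 1*7496 = √327 - 7496 = -7496 + √327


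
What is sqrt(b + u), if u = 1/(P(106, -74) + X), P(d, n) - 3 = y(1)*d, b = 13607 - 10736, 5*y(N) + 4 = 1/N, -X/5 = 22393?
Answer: sqrt(879645733201)/17504 ≈ 53.582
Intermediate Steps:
X = -111965 (X = -5*22393 = -111965)
y(N) = -4/5 + 1/(5*N)
b = 2871
P(d, n) = 3 - 3*d/5 (P(d, n) = 3 + ((1/5)*(1 - 4*1)/1)*d = 3 + ((1/5)*1*(1 - 4))*d = 3 + ((1/5)*1*(-3))*d = 3 - 3*d/5)
u = -5/560128 (u = 1/((3 - 3/5*106) - 111965) = 1/((3 - 318/5) - 111965) = 1/(-303/5 - 111965) = 1/(-560128/5) = -5/560128 ≈ -8.9265e-6)
sqrt(b + u) = sqrt(2871 - 5/560128) = sqrt(1608127483/560128) = sqrt(879645733201)/17504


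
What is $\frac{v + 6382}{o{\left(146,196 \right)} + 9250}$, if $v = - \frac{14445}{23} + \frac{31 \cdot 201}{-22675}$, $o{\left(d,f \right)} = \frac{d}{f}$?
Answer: $\frac{294067508476}{472800483825} \approx 0.62197$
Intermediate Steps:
$v = - \frac{327683688}{521525}$ ($v = \left(-14445\right) \frac{1}{23} + 6231 \left(- \frac{1}{22675}\right) = - \frac{14445}{23} - \frac{6231}{22675} = - \frac{327683688}{521525} \approx -628.32$)
$\frac{v + 6382}{o{\left(146,196 \right)} + 9250} = \frac{- \frac{327683688}{521525} + 6382}{\frac{146}{196} + 9250} = \frac{3000688862}{521525 \left(146 \cdot \frac{1}{196} + 9250\right)} = \frac{3000688862}{521525 \left(\frac{73}{98} + 9250\right)} = \frac{3000688862}{521525 \cdot \frac{906573}{98}} = \frac{3000688862}{521525} \cdot \frac{98}{906573} = \frac{294067508476}{472800483825}$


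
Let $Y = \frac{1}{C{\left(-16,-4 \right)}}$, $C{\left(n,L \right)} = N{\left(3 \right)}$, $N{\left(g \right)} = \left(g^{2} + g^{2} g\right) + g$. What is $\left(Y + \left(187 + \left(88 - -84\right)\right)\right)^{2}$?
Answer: $\frac{196056004}{1521} \approx 1.289 \cdot 10^{5}$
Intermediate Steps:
$N{\left(g \right)} = g + g^{2} + g^{3}$ ($N{\left(g \right)} = \left(g^{2} + g^{3}\right) + g = g + g^{2} + g^{3}$)
$C{\left(n,L \right)} = 39$ ($C{\left(n,L \right)} = 3 \left(1 + 3 + 3^{2}\right) = 3 \left(1 + 3 + 9\right) = 3 \cdot 13 = 39$)
$Y = \frac{1}{39} \approx 0.025641$
$\left(Y + \left(187 + \left(88 - -84\right)\right)\right)^{2} = \left(\frac{1}{39} + \left(187 + \left(88 - -84\right)\right)\right)^{2} = \left(\frac{1}{39} + \left(187 + \left(88 + 84\right)\right)\right)^{2} = \left(\frac{1}{39} + \left(187 + 172\right)\right)^{2} = \left(\frac{1}{39} + 359\right)^{2} = \left(\frac{14002}{39}\right)^{2} = \frac{196056004}{1521}$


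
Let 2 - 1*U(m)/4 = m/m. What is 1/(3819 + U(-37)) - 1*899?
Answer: -3436876/3823 ≈ -899.00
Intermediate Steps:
U(m) = 4 (U(m) = 8 - 4*m/m = 8 - 4*1 = 8 - 4 = 4)
1/(3819 + U(-37)) - 1*899 = 1/(3819 + 4) - 1*899 = 1/3823 - 899 = -3436876/3823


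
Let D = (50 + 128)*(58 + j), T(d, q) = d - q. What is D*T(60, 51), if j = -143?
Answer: -136170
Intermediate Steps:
D = -15130 (D = (50 + 128)*(58 - 143) = 178*(-85) = -15130)
D*T(60, 51) = -15130*(60 - 1*51) = -15130*(60 - 51) = -15130*9 = -136170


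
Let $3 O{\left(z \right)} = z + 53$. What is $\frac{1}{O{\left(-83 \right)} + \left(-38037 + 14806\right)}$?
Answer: $- \frac{1}{23241} \approx -4.3027 \cdot 10^{-5}$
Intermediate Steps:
$O{\left(z \right)} = \frac{53}{3} + \frac{z}{3}$ ($O{\left(z \right)} = \frac{z + 53}{3} = \frac{53 + z}{3} = \frac{53}{3} + \frac{z}{3}$)
$\frac{1}{O{\left(-83 \right)} + \left(-38037 + 14806\right)} = \frac{1}{\left(\frac{53}{3} + \frac{1}{3} \left(-83\right)\right) + \left(-38037 + 14806\right)} = \frac{1}{\left(\frac{53}{3} - \frac{83}{3}\right) - 23231} = \frac{1}{-10 - 23231} = \frac{1}{-23241} = - \frac{1}{23241}$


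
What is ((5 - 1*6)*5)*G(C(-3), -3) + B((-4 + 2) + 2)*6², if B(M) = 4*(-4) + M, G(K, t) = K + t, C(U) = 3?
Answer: -576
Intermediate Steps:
B(M) = -16 + M
((5 - 1*6)*5)*G(C(-3), -3) + B((-4 + 2) + 2)*6² = ((5 - 1*6)*5)*(3 - 3) + (-16 + ((-4 + 2) + 2))*6² = ((5 - 6)*5)*0 + (-16 + (-2 + 2))*36 = -1*5*0 + (-16 + 0)*36 = -5*0 - 16*36 = 0 - 576 = -576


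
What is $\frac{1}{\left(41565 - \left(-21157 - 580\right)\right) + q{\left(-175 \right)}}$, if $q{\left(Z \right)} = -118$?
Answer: $\frac{1}{63184} \approx 1.5827 \cdot 10^{-5}$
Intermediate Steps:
$\frac{1}{\left(41565 - \left(-21157 - 580\right)\right) + q{\left(-175 \right)}} = \frac{1}{\left(41565 - \left(-21157 - 580\right)\right) - 118} = \frac{1}{\left(41565 - -21737\right) - 118} = \frac{1}{\left(41565 + 21737\right) - 118} = \frac{1}{63302 - 118} = \frac{1}{63184}$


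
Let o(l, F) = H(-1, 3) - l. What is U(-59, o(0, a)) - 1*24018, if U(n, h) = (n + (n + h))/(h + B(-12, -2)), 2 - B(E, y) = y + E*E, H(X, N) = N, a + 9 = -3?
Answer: -3290351/137 ≈ -24017.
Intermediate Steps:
a = -12 (a = -9 - 3 = -12)
B(E, y) = 2 - y - E² (B(E, y) = 2 - (y + E*E) = 2 - (y + E²) = 2 + (-y - E²) = 2 - y - E²)
o(l, F) = 3 - l
U(n, h) = (h + 2*n)/(-140 + h) (U(n, h) = (n + (n + h))/(h + (2 - 1*(-2) - 1*(-12)²)) = (n + (h + n))/(h + (2 + 2 - 1*144)) = (h + 2*n)/(h + (2 + 2 - 144)) = (h + 2*n)/(h - 140) = (h + 2*n)/(-140 + h))
U(-59, o(0, a)) - 1*24018 = ((3 - 1*0) + 2*(-59))/(-140 + (3 - 1*0)) - 1*24018 = ((3 + 0) - 118)/(-140 + (3 + 0)) - 24018 = (3 - 118)/(-140 + 3) - 24018 = -115/(-137) - 24018 = -1/137*(-115) - 24018 = 115/137 - 24018 = -3290351/137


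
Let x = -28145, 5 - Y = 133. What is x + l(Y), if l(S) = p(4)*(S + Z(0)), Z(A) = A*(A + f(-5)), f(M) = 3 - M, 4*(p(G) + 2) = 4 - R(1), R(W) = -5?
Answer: -28177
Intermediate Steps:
Y = -128 (Y = 5 - 1*133 = 5 - 133 = -128)
p(G) = ¼ (p(G) = -2 + (4 - 1*(-5))/4 = -2 + (4 + 5)/4 = -2 + (¼)*9 = -2 + 9/4 = ¼)
Z(A) = A*(8 + A) (Z(A) = A*(A + (3 - 1*(-5))) = A*(A + (3 + 5)) = A*(A + 8) = A*(8 + A))
l(S) = S/4 (l(S) = (S + 0*(8 + 0))/4 = (S + 0*8)/4 = (S + 0)/4 = S/4)
x + l(Y) = -28145 + (¼)*(-128) = -28145 - 32 = -28177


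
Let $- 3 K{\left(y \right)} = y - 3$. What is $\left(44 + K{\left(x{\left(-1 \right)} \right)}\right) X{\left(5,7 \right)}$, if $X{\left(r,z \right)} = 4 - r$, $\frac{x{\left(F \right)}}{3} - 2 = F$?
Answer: $-44$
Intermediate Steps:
$x{\left(F \right)} = 6 + 3 F$
$K{\left(y \right)} = 1 - \frac{y}{3}$ ($K{\left(y \right)} = - \frac{y - 3}{3} = - \frac{-3 + y}{3} = 1 - \frac{y}{3}$)
$\left(44 + K{\left(x{\left(-1 \right)} \right)}\right) X{\left(5,7 \right)} = \left(44 + \left(1 - \frac{6 + 3 \left(-1\right)}{3}\right)\right) \left(4 - 5\right) = \left(44 + \left(1 - \frac{6 - 3}{3}\right)\right) \left(4 - 5\right) = \left(44 + \left(1 - 1\right)\right) \left(-1\right) = \left(44 + 0\right) \left(-1\right) = 44 \left(-1\right) = -44$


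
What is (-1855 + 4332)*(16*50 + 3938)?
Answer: 11736026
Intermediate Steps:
(-1855 + 4332)*(16*50 + 3938) = 2477*(800 + 3938) = 2477*4738 = 11736026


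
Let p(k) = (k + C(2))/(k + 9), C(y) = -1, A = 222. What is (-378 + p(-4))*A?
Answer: -84138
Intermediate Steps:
p(k) = (-1 + k)/(9 + k) (p(k) = (k - 1)/(k + 9) = (-1 + k)/(9 + k))
(-378 + p(-4))*A = (-378 + (-1 - 4)/(9 - 4))*222 = (-378 - 5/5)*222 = (-378 + (1/5)*(-5))*222 = (-378 - 1)*222 = -379*222 = -84138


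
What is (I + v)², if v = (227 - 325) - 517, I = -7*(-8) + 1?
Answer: 311364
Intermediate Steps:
I = 57 (I = 56 + 1 = 57)
v = -615 (v = -98 - 517 = -615)
(I + v)² = (57 - 615)² = (-558)² = 311364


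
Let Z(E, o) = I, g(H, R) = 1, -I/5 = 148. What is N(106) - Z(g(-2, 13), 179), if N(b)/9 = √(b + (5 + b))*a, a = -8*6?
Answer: 740 - 432*√217 ≈ -5623.8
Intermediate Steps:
I = -740 (I = -5*148 = -740)
a = -48
Z(E, o) = -740
N(b) = -432*√(5 + 2*b) (N(b) = 9*(√(b + (5 + b))*(-48)) = 9*(√(5 + 2*b)*(-48)) = 9*(-48*√(5 + 2*b)) = -432*√(5 + 2*b))
N(106) - Z(g(-2, 13), 179) = -432*√(5 + 2*106) - 1*(-740) = -432*√(5 + 212) + 740 = -432*√217 + 740 = 740 - 432*√217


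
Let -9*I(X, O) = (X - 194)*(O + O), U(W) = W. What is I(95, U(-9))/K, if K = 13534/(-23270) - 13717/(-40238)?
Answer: 2809014780/3414947 ≈ 822.56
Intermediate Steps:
K = -10244841/42560830 (K = 13534*(-1/23270) - 13717*(-1/40238) = -6767/11635 + 1247/3658 = -10244841/42560830 ≈ -0.24071)
I(X, O) = -2*O*(-194 + X)/9 (I(X, O) = -(X - 194)*(O + O)/9 = -(-194 + X)*2*O/9 = -2*O*(-194 + X)/9)
I(95, U(-9))/K = ((2/9)*(-9)*(194 - 1*95))/(-10244841/42560830) = ((2/9)*(-9)*(194 - 95))*(-42560830/10244841) = ((2/9)*(-9)*99)*(-42560830/10244841) = -198*(-42560830/10244841) = 2809014780/3414947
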